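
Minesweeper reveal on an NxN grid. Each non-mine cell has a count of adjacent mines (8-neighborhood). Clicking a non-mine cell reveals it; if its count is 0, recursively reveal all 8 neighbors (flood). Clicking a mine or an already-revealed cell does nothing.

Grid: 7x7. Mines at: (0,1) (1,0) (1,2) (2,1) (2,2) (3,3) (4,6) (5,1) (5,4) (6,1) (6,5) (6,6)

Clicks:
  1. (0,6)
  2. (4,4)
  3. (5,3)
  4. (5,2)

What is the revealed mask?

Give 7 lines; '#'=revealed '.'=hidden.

Answer: ...####
...####
...####
....###
....#..
..##...
.......

Derivation:
Click 1 (0,6) count=0: revealed 15 new [(0,3) (0,4) (0,5) (0,6) (1,3) (1,4) (1,5) (1,6) (2,3) (2,4) (2,5) (2,6) (3,4) (3,5) (3,6)] -> total=15
Click 2 (4,4) count=2: revealed 1 new [(4,4)] -> total=16
Click 3 (5,3) count=1: revealed 1 new [(5,3)] -> total=17
Click 4 (5,2) count=2: revealed 1 new [(5,2)] -> total=18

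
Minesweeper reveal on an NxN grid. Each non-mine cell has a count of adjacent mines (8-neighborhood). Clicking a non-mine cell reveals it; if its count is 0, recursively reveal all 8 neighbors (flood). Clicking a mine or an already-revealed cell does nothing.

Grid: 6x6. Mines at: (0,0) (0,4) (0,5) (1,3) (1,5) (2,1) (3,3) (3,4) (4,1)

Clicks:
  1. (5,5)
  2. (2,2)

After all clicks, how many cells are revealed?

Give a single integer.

Answer: 9

Derivation:
Click 1 (5,5) count=0: revealed 8 new [(4,2) (4,3) (4,4) (4,5) (5,2) (5,3) (5,4) (5,5)] -> total=8
Click 2 (2,2) count=3: revealed 1 new [(2,2)] -> total=9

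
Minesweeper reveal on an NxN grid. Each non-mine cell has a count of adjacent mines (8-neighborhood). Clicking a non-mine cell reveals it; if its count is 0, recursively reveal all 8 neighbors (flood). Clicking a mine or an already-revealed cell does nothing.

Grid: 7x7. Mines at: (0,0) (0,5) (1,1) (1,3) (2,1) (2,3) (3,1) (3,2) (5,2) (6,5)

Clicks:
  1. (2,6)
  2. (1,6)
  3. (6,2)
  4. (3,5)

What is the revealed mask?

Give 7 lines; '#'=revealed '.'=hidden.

Click 1 (2,6) count=0: revealed 18 new [(1,4) (1,5) (1,6) (2,4) (2,5) (2,6) (3,3) (3,4) (3,5) (3,6) (4,3) (4,4) (4,5) (4,6) (5,3) (5,4) (5,5) (5,6)] -> total=18
Click 2 (1,6) count=1: revealed 0 new [(none)] -> total=18
Click 3 (6,2) count=1: revealed 1 new [(6,2)] -> total=19
Click 4 (3,5) count=0: revealed 0 new [(none)] -> total=19

Answer: .......
....###
....###
...####
...####
...####
..#....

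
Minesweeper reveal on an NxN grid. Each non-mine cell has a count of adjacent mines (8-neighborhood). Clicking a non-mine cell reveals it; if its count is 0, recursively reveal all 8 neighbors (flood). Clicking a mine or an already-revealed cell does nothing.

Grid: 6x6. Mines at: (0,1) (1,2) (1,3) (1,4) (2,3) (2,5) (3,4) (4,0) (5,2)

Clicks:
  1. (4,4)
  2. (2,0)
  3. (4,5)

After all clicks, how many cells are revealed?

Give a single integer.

Answer: 8

Derivation:
Click 1 (4,4) count=1: revealed 1 new [(4,4)] -> total=1
Click 2 (2,0) count=0: revealed 6 new [(1,0) (1,1) (2,0) (2,1) (3,0) (3,1)] -> total=7
Click 3 (4,5) count=1: revealed 1 new [(4,5)] -> total=8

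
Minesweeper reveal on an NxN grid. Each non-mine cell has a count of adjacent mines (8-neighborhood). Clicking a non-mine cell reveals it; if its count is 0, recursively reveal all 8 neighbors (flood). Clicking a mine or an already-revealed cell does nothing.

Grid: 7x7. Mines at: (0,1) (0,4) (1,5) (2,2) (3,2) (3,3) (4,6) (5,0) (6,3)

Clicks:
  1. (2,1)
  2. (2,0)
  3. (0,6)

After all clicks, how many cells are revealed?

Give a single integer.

Click 1 (2,1) count=2: revealed 1 new [(2,1)] -> total=1
Click 2 (2,0) count=0: revealed 7 new [(1,0) (1,1) (2,0) (3,0) (3,1) (4,0) (4,1)] -> total=8
Click 3 (0,6) count=1: revealed 1 new [(0,6)] -> total=9

Answer: 9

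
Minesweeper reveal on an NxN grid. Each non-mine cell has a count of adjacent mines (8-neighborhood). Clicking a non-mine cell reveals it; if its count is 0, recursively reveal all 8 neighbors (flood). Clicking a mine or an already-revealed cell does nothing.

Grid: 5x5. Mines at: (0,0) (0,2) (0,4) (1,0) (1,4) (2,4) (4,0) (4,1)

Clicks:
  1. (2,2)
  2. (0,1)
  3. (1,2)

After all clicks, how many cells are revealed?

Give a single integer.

Answer: 10

Derivation:
Click 1 (2,2) count=0: revealed 9 new [(1,1) (1,2) (1,3) (2,1) (2,2) (2,3) (3,1) (3,2) (3,3)] -> total=9
Click 2 (0,1) count=3: revealed 1 new [(0,1)] -> total=10
Click 3 (1,2) count=1: revealed 0 new [(none)] -> total=10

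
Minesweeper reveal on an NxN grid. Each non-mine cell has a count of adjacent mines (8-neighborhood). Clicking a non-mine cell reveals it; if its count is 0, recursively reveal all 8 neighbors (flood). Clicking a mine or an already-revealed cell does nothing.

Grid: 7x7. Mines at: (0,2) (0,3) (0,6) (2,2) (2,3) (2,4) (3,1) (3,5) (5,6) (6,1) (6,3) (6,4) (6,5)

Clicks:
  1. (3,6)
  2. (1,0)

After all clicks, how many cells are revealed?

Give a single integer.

Click 1 (3,6) count=1: revealed 1 new [(3,6)] -> total=1
Click 2 (1,0) count=0: revealed 6 new [(0,0) (0,1) (1,0) (1,1) (2,0) (2,1)] -> total=7

Answer: 7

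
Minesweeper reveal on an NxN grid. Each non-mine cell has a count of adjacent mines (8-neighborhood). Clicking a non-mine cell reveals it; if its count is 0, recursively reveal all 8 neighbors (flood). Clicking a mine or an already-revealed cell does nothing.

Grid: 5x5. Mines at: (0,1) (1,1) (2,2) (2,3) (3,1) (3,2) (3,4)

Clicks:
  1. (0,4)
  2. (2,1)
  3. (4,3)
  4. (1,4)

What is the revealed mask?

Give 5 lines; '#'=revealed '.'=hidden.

Answer: ..###
..###
.#...
.....
...#.

Derivation:
Click 1 (0,4) count=0: revealed 6 new [(0,2) (0,3) (0,4) (1,2) (1,3) (1,4)] -> total=6
Click 2 (2,1) count=4: revealed 1 new [(2,1)] -> total=7
Click 3 (4,3) count=2: revealed 1 new [(4,3)] -> total=8
Click 4 (1,4) count=1: revealed 0 new [(none)] -> total=8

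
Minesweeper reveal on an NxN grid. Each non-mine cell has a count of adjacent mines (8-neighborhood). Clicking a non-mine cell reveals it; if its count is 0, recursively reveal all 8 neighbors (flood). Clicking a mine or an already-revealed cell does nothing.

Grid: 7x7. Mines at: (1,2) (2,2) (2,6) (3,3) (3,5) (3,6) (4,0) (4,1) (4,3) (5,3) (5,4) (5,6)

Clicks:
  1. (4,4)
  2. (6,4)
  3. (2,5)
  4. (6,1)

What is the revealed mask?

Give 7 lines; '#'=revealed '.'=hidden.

Click 1 (4,4) count=5: revealed 1 new [(4,4)] -> total=1
Click 2 (6,4) count=2: revealed 1 new [(6,4)] -> total=2
Click 3 (2,5) count=3: revealed 1 new [(2,5)] -> total=3
Click 4 (6,1) count=0: revealed 6 new [(5,0) (5,1) (5,2) (6,0) (6,1) (6,2)] -> total=9

Answer: .......
.......
.....#.
.......
....#..
###....
###.#..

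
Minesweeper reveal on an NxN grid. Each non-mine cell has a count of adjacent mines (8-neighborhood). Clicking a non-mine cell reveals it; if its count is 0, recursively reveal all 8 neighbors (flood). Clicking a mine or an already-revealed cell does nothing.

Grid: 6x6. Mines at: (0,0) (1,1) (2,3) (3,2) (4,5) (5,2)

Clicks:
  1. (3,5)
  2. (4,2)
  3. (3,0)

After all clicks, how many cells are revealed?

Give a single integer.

Click 1 (3,5) count=1: revealed 1 new [(3,5)] -> total=1
Click 2 (4,2) count=2: revealed 1 new [(4,2)] -> total=2
Click 3 (3,0) count=0: revealed 8 new [(2,0) (2,1) (3,0) (3,1) (4,0) (4,1) (5,0) (5,1)] -> total=10

Answer: 10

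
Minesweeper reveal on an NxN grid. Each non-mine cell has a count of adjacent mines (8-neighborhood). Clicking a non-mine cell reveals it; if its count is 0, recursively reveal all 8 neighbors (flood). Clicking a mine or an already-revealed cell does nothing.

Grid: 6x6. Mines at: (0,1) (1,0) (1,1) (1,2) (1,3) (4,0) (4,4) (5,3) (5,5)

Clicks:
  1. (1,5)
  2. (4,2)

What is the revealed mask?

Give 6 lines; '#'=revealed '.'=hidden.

Answer: ....##
....##
....##
....##
..#...
......

Derivation:
Click 1 (1,5) count=0: revealed 8 new [(0,4) (0,5) (1,4) (1,5) (2,4) (2,5) (3,4) (3,5)] -> total=8
Click 2 (4,2) count=1: revealed 1 new [(4,2)] -> total=9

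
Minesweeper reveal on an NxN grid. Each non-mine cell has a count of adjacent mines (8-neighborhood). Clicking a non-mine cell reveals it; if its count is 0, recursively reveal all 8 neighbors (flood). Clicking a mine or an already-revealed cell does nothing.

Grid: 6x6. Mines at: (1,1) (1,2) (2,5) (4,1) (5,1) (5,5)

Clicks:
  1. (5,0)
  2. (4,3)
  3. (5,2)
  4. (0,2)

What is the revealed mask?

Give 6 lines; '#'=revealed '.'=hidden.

Click 1 (5,0) count=2: revealed 1 new [(5,0)] -> total=1
Click 2 (4,3) count=0: revealed 12 new [(2,2) (2,3) (2,4) (3,2) (3,3) (3,4) (4,2) (4,3) (4,4) (5,2) (5,3) (5,4)] -> total=13
Click 3 (5,2) count=2: revealed 0 new [(none)] -> total=13
Click 4 (0,2) count=2: revealed 1 new [(0,2)] -> total=14

Answer: ..#...
......
..###.
..###.
..###.
#.###.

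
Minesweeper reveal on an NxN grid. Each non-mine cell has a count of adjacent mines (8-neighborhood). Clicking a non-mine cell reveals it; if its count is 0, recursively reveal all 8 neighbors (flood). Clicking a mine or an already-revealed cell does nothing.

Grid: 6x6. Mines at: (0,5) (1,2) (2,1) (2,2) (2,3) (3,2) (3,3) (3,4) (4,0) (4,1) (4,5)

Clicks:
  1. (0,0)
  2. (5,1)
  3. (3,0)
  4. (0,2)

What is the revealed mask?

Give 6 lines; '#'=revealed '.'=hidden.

Click 1 (0,0) count=0: revealed 4 new [(0,0) (0,1) (1,0) (1,1)] -> total=4
Click 2 (5,1) count=2: revealed 1 new [(5,1)] -> total=5
Click 3 (3,0) count=3: revealed 1 new [(3,0)] -> total=6
Click 4 (0,2) count=1: revealed 1 new [(0,2)] -> total=7

Answer: ###...
##....
......
#.....
......
.#....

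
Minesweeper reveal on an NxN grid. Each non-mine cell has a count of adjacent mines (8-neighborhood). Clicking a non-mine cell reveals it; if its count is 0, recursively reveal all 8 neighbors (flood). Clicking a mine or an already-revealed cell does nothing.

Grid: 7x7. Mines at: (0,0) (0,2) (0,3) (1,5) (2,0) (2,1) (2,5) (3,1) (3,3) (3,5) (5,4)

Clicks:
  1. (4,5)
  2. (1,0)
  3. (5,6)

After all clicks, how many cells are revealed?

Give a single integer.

Click 1 (4,5) count=2: revealed 1 new [(4,5)] -> total=1
Click 2 (1,0) count=3: revealed 1 new [(1,0)] -> total=2
Click 3 (5,6) count=0: revealed 5 new [(4,6) (5,5) (5,6) (6,5) (6,6)] -> total=7

Answer: 7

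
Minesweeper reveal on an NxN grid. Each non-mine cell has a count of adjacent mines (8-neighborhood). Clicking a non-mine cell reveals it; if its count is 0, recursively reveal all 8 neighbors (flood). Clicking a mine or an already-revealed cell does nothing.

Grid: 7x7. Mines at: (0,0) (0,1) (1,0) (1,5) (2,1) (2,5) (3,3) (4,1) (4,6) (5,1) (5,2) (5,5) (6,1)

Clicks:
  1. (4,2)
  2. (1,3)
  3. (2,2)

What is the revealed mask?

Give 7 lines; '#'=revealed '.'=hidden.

Answer: ..###..
..###..
..###..
.......
..#....
.......
.......

Derivation:
Click 1 (4,2) count=4: revealed 1 new [(4,2)] -> total=1
Click 2 (1,3) count=0: revealed 9 new [(0,2) (0,3) (0,4) (1,2) (1,3) (1,4) (2,2) (2,3) (2,4)] -> total=10
Click 3 (2,2) count=2: revealed 0 new [(none)] -> total=10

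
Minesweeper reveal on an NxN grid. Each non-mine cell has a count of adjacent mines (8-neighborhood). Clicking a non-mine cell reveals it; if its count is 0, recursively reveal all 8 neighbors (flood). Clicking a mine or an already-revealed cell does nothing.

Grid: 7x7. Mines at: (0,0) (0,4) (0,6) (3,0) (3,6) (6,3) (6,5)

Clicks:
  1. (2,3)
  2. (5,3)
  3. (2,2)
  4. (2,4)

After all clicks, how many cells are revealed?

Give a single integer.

Click 1 (2,3) count=0: revealed 33 new [(0,1) (0,2) (0,3) (1,1) (1,2) (1,3) (1,4) (1,5) (2,1) (2,2) (2,3) (2,4) (2,5) (3,1) (3,2) (3,3) (3,4) (3,5) (4,0) (4,1) (4,2) (4,3) (4,4) (4,5) (5,0) (5,1) (5,2) (5,3) (5,4) (5,5) (6,0) (6,1) (6,2)] -> total=33
Click 2 (5,3) count=1: revealed 0 new [(none)] -> total=33
Click 3 (2,2) count=0: revealed 0 new [(none)] -> total=33
Click 4 (2,4) count=0: revealed 0 new [(none)] -> total=33

Answer: 33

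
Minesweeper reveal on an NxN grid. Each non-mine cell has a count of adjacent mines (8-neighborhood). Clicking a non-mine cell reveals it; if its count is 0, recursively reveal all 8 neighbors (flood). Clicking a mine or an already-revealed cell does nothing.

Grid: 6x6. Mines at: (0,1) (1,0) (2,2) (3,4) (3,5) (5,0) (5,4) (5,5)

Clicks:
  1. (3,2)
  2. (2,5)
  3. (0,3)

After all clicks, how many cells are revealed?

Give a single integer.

Click 1 (3,2) count=1: revealed 1 new [(3,2)] -> total=1
Click 2 (2,5) count=2: revealed 1 new [(2,5)] -> total=2
Click 3 (0,3) count=0: revealed 10 new [(0,2) (0,3) (0,4) (0,5) (1,2) (1,3) (1,4) (1,5) (2,3) (2,4)] -> total=12

Answer: 12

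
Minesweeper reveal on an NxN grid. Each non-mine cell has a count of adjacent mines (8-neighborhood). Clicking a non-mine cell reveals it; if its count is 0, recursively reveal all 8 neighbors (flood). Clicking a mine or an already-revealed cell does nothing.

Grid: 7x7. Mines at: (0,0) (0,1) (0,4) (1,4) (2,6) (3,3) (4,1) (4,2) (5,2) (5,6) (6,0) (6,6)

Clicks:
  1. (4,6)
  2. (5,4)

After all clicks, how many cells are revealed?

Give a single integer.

Click 1 (4,6) count=1: revealed 1 new [(4,6)] -> total=1
Click 2 (5,4) count=0: revealed 9 new [(4,3) (4,4) (4,5) (5,3) (5,4) (5,5) (6,3) (6,4) (6,5)] -> total=10

Answer: 10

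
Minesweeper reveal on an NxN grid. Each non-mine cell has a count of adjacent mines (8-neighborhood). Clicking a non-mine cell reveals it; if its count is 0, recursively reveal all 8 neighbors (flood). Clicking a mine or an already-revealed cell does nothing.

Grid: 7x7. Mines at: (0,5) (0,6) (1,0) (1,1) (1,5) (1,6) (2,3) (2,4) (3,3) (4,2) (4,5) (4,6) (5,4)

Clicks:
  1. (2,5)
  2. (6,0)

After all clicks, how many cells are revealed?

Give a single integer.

Answer: 15

Derivation:
Click 1 (2,5) count=3: revealed 1 new [(2,5)] -> total=1
Click 2 (6,0) count=0: revealed 14 new [(2,0) (2,1) (3,0) (3,1) (4,0) (4,1) (5,0) (5,1) (5,2) (5,3) (6,0) (6,1) (6,2) (6,3)] -> total=15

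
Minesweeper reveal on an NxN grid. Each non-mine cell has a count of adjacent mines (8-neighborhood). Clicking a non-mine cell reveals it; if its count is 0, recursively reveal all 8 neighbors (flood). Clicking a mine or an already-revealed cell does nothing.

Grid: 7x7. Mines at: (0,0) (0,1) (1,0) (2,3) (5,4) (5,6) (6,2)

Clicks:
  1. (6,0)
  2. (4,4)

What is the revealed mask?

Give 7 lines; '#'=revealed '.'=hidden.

Answer: .......
.......
###....
####...
#####..
####...
##.....

Derivation:
Click 1 (6,0) count=0: revealed 17 new [(2,0) (2,1) (2,2) (3,0) (3,1) (3,2) (3,3) (4,0) (4,1) (4,2) (4,3) (5,0) (5,1) (5,2) (5,3) (6,0) (6,1)] -> total=17
Click 2 (4,4) count=1: revealed 1 new [(4,4)] -> total=18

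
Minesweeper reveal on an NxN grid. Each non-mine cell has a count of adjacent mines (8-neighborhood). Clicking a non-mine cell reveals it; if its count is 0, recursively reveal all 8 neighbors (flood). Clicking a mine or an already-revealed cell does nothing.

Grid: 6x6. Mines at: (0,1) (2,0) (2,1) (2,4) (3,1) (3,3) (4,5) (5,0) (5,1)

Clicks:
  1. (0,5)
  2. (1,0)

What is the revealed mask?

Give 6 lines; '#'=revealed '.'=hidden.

Click 1 (0,5) count=0: revealed 8 new [(0,2) (0,3) (0,4) (0,5) (1,2) (1,3) (1,4) (1,5)] -> total=8
Click 2 (1,0) count=3: revealed 1 new [(1,0)] -> total=9

Answer: ..####
#.####
......
......
......
......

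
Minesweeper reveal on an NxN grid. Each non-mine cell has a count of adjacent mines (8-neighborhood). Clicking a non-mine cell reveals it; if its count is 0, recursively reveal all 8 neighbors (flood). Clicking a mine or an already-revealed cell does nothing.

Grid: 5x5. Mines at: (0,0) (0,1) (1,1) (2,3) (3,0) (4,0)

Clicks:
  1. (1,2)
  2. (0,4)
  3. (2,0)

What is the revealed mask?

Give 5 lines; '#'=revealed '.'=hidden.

Click 1 (1,2) count=3: revealed 1 new [(1,2)] -> total=1
Click 2 (0,4) count=0: revealed 5 new [(0,2) (0,3) (0,4) (1,3) (1,4)] -> total=6
Click 3 (2,0) count=2: revealed 1 new [(2,0)] -> total=7

Answer: ..###
..###
#....
.....
.....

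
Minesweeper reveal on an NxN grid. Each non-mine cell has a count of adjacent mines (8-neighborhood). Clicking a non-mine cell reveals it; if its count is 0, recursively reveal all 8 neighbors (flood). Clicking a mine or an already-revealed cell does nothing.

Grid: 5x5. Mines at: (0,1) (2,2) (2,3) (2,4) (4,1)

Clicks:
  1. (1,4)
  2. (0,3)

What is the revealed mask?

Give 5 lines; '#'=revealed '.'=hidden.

Answer: ..###
..###
.....
.....
.....

Derivation:
Click 1 (1,4) count=2: revealed 1 new [(1,4)] -> total=1
Click 2 (0,3) count=0: revealed 5 new [(0,2) (0,3) (0,4) (1,2) (1,3)] -> total=6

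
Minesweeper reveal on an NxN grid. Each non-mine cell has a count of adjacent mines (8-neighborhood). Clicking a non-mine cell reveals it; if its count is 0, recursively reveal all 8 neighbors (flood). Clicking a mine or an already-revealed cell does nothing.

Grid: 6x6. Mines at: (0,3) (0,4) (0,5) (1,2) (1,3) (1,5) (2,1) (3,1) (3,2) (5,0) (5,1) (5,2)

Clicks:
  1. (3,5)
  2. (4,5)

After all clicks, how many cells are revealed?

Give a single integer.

Click 1 (3,5) count=0: revealed 12 new [(2,3) (2,4) (2,5) (3,3) (3,4) (3,5) (4,3) (4,4) (4,5) (5,3) (5,4) (5,5)] -> total=12
Click 2 (4,5) count=0: revealed 0 new [(none)] -> total=12

Answer: 12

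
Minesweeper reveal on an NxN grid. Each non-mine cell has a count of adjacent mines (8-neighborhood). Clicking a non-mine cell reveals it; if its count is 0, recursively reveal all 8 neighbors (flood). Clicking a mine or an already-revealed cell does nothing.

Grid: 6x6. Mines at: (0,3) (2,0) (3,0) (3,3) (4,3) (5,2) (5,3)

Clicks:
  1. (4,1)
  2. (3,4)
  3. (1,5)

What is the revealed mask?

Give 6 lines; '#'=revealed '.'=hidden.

Click 1 (4,1) count=2: revealed 1 new [(4,1)] -> total=1
Click 2 (3,4) count=2: revealed 1 new [(3,4)] -> total=2
Click 3 (1,5) count=0: revealed 11 new [(0,4) (0,5) (1,4) (1,5) (2,4) (2,5) (3,5) (4,4) (4,5) (5,4) (5,5)] -> total=13

Answer: ....##
....##
....##
....##
.#..##
....##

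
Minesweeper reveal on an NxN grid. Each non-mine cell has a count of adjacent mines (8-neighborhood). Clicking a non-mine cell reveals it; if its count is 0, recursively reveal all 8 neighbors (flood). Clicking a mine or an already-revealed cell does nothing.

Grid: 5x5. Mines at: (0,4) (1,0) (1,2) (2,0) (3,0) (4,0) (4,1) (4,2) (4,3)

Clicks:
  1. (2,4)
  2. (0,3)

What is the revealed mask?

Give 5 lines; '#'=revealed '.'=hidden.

Click 1 (2,4) count=0: revealed 6 new [(1,3) (1,4) (2,3) (2,4) (3,3) (3,4)] -> total=6
Click 2 (0,3) count=2: revealed 1 new [(0,3)] -> total=7

Answer: ...#.
...##
...##
...##
.....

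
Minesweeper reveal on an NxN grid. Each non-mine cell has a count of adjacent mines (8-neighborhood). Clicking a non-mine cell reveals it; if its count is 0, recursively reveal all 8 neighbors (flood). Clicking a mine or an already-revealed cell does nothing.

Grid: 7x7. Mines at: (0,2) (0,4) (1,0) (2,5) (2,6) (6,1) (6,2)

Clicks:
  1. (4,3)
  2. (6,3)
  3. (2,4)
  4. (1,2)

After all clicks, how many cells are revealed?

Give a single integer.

Answer: 34

Derivation:
Click 1 (4,3) count=0: revealed 34 new [(1,1) (1,2) (1,3) (1,4) (2,0) (2,1) (2,2) (2,3) (2,4) (3,0) (3,1) (3,2) (3,3) (3,4) (3,5) (3,6) (4,0) (4,1) (4,2) (4,3) (4,4) (4,5) (4,6) (5,0) (5,1) (5,2) (5,3) (5,4) (5,5) (5,6) (6,3) (6,4) (6,5) (6,6)] -> total=34
Click 2 (6,3) count=1: revealed 0 new [(none)] -> total=34
Click 3 (2,4) count=1: revealed 0 new [(none)] -> total=34
Click 4 (1,2) count=1: revealed 0 new [(none)] -> total=34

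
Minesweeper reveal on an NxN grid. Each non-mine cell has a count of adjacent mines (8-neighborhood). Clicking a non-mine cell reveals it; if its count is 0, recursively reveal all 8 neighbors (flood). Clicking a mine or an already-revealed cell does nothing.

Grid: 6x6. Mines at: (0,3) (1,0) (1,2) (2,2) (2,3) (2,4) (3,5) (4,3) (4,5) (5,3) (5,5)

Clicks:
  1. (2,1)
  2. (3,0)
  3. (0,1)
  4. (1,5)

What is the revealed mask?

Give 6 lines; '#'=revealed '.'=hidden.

Click 1 (2,1) count=3: revealed 1 new [(2,1)] -> total=1
Click 2 (3,0) count=0: revealed 10 new [(2,0) (3,0) (3,1) (3,2) (4,0) (4,1) (4,2) (5,0) (5,1) (5,2)] -> total=11
Click 3 (0,1) count=2: revealed 1 new [(0,1)] -> total=12
Click 4 (1,5) count=1: revealed 1 new [(1,5)] -> total=13

Answer: .#....
.....#
##....
###...
###...
###...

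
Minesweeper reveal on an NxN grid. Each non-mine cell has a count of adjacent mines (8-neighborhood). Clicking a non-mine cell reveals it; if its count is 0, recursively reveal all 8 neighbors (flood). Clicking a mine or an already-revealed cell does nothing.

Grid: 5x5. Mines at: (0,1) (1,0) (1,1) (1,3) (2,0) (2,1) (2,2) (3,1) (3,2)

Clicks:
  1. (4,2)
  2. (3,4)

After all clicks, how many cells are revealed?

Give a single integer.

Click 1 (4,2) count=2: revealed 1 new [(4,2)] -> total=1
Click 2 (3,4) count=0: revealed 6 new [(2,3) (2,4) (3,3) (3,4) (4,3) (4,4)] -> total=7

Answer: 7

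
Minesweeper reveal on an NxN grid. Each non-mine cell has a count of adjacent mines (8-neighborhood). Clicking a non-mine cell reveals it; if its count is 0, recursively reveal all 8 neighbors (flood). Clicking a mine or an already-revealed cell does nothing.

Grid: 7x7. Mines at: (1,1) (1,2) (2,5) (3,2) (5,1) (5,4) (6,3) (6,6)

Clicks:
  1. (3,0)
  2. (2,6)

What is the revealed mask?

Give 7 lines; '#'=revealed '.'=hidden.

Click 1 (3,0) count=0: revealed 6 new [(2,0) (2,1) (3,0) (3,1) (4,0) (4,1)] -> total=6
Click 2 (2,6) count=1: revealed 1 new [(2,6)] -> total=7

Answer: .......
.......
##....#
##.....
##.....
.......
.......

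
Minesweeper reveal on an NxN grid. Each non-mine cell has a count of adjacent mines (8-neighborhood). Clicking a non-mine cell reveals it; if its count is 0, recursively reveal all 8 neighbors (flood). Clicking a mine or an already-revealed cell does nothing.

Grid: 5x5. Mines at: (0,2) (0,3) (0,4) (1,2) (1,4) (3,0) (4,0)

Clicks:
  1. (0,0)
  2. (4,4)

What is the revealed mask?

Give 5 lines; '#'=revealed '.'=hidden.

Answer: ##...
##...
#####
.####
.####

Derivation:
Click 1 (0,0) count=0: revealed 6 new [(0,0) (0,1) (1,0) (1,1) (2,0) (2,1)] -> total=6
Click 2 (4,4) count=0: revealed 11 new [(2,2) (2,3) (2,4) (3,1) (3,2) (3,3) (3,4) (4,1) (4,2) (4,3) (4,4)] -> total=17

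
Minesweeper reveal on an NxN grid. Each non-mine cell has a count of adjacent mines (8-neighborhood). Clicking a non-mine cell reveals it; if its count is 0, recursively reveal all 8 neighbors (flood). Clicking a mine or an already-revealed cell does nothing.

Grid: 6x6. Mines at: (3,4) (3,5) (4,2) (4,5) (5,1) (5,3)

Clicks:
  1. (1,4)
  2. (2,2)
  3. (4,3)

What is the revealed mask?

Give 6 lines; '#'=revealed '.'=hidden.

Click 1 (1,4) count=0: revealed 24 new [(0,0) (0,1) (0,2) (0,3) (0,4) (0,5) (1,0) (1,1) (1,2) (1,3) (1,4) (1,5) (2,0) (2,1) (2,2) (2,3) (2,4) (2,5) (3,0) (3,1) (3,2) (3,3) (4,0) (4,1)] -> total=24
Click 2 (2,2) count=0: revealed 0 new [(none)] -> total=24
Click 3 (4,3) count=3: revealed 1 new [(4,3)] -> total=25

Answer: ######
######
######
####..
##.#..
......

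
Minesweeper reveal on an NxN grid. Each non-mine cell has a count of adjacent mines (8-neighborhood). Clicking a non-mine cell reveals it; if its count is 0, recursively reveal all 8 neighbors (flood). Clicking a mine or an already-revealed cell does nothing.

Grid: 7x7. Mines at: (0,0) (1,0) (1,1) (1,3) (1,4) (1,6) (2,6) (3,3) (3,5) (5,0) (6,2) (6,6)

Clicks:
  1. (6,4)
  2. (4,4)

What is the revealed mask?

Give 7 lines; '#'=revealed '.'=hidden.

Click 1 (6,4) count=0: revealed 9 new [(4,3) (4,4) (4,5) (5,3) (5,4) (5,5) (6,3) (6,4) (6,5)] -> total=9
Click 2 (4,4) count=2: revealed 0 new [(none)] -> total=9

Answer: .......
.......
.......
.......
...###.
...###.
...###.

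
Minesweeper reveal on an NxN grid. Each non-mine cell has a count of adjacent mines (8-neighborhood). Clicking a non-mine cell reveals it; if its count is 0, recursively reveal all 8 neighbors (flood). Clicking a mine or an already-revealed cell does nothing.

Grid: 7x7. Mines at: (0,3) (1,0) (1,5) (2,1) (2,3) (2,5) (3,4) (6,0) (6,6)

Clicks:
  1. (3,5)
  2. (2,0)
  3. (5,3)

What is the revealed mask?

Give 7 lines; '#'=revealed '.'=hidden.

Answer: .......
.......
#......
####.#.
######.
######.
.#####.

Derivation:
Click 1 (3,5) count=2: revealed 1 new [(3,5)] -> total=1
Click 2 (2,0) count=2: revealed 1 new [(2,0)] -> total=2
Click 3 (5,3) count=0: revealed 21 new [(3,0) (3,1) (3,2) (3,3) (4,0) (4,1) (4,2) (4,3) (4,4) (4,5) (5,0) (5,1) (5,2) (5,3) (5,4) (5,5) (6,1) (6,2) (6,3) (6,4) (6,5)] -> total=23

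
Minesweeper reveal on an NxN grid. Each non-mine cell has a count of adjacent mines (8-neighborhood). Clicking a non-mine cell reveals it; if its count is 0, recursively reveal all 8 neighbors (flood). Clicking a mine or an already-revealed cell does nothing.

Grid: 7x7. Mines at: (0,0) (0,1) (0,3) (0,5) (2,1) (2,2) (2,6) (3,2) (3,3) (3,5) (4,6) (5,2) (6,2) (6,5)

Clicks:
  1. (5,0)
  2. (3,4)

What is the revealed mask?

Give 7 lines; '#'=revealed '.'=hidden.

Answer: .......
.......
.......
##..#..
##.....
##.....
##.....

Derivation:
Click 1 (5,0) count=0: revealed 8 new [(3,0) (3,1) (4,0) (4,1) (5,0) (5,1) (6,0) (6,1)] -> total=8
Click 2 (3,4) count=2: revealed 1 new [(3,4)] -> total=9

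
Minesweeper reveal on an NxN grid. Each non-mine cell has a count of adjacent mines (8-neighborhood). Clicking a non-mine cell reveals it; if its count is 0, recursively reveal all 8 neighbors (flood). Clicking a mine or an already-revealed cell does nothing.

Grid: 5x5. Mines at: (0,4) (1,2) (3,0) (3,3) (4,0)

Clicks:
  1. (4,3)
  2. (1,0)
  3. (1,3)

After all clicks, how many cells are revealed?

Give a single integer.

Answer: 8

Derivation:
Click 1 (4,3) count=1: revealed 1 new [(4,3)] -> total=1
Click 2 (1,0) count=0: revealed 6 new [(0,0) (0,1) (1,0) (1,1) (2,0) (2,1)] -> total=7
Click 3 (1,3) count=2: revealed 1 new [(1,3)] -> total=8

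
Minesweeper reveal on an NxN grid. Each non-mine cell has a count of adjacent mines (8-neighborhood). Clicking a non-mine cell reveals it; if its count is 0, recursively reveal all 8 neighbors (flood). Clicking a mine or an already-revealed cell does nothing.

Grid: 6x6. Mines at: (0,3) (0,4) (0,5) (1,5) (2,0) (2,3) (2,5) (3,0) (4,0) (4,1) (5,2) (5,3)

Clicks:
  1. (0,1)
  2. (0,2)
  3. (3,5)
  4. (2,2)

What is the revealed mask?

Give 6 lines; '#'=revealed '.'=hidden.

Answer: ###...
###...
..#...
.....#
......
......

Derivation:
Click 1 (0,1) count=0: revealed 6 new [(0,0) (0,1) (0,2) (1,0) (1,1) (1,2)] -> total=6
Click 2 (0,2) count=1: revealed 0 new [(none)] -> total=6
Click 3 (3,5) count=1: revealed 1 new [(3,5)] -> total=7
Click 4 (2,2) count=1: revealed 1 new [(2,2)] -> total=8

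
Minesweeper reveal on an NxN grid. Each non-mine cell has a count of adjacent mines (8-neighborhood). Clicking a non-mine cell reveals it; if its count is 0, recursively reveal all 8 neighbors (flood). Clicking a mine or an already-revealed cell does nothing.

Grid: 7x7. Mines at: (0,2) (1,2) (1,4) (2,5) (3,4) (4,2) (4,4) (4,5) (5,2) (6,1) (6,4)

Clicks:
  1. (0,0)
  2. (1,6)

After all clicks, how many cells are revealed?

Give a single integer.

Click 1 (0,0) count=0: revealed 12 new [(0,0) (0,1) (1,0) (1,1) (2,0) (2,1) (3,0) (3,1) (4,0) (4,1) (5,0) (5,1)] -> total=12
Click 2 (1,6) count=1: revealed 1 new [(1,6)] -> total=13

Answer: 13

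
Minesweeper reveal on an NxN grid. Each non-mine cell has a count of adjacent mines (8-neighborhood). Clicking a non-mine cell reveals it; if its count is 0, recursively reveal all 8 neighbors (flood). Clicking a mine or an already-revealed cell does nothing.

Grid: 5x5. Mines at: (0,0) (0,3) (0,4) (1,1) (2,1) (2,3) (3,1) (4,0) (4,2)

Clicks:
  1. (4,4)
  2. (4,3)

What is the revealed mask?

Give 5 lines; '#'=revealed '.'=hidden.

Answer: .....
.....
.....
...##
...##

Derivation:
Click 1 (4,4) count=0: revealed 4 new [(3,3) (3,4) (4,3) (4,4)] -> total=4
Click 2 (4,3) count=1: revealed 0 new [(none)] -> total=4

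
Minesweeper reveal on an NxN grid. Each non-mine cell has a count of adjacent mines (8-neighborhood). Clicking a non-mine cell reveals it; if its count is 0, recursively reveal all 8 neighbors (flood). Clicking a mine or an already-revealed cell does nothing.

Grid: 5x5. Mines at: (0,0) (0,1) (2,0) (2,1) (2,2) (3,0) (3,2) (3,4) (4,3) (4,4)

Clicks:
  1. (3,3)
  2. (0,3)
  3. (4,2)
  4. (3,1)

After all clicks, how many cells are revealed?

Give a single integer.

Answer: 11

Derivation:
Click 1 (3,3) count=5: revealed 1 new [(3,3)] -> total=1
Click 2 (0,3) count=0: revealed 8 new [(0,2) (0,3) (0,4) (1,2) (1,3) (1,4) (2,3) (2,4)] -> total=9
Click 3 (4,2) count=2: revealed 1 new [(4,2)] -> total=10
Click 4 (3,1) count=5: revealed 1 new [(3,1)] -> total=11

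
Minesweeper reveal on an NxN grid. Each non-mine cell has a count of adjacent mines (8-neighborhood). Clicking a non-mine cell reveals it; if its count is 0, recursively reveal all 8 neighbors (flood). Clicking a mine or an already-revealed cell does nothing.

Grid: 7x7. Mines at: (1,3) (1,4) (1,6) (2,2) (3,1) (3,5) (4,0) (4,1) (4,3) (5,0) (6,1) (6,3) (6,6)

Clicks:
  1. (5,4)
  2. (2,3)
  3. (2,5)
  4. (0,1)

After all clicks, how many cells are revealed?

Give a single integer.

Click 1 (5,4) count=2: revealed 1 new [(5,4)] -> total=1
Click 2 (2,3) count=3: revealed 1 new [(2,3)] -> total=2
Click 3 (2,5) count=3: revealed 1 new [(2,5)] -> total=3
Click 4 (0,1) count=0: revealed 8 new [(0,0) (0,1) (0,2) (1,0) (1,1) (1,2) (2,0) (2,1)] -> total=11

Answer: 11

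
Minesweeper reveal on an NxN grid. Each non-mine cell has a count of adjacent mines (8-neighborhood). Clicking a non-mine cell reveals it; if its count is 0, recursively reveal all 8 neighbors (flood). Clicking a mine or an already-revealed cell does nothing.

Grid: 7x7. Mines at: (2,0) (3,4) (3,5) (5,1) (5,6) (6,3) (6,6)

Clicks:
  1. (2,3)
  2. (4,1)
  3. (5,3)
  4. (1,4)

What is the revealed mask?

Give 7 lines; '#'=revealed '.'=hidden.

Answer: #######
#######
.######
.###...
.###...
...#...
.......

Derivation:
Click 1 (2,3) count=1: revealed 1 new [(2,3)] -> total=1
Click 2 (4,1) count=1: revealed 1 new [(4,1)] -> total=2
Click 3 (5,3) count=1: revealed 1 new [(5,3)] -> total=3
Click 4 (1,4) count=0: revealed 24 new [(0,0) (0,1) (0,2) (0,3) (0,4) (0,5) (0,6) (1,0) (1,1) (1,2) (1,3) (1,4) (1,5) (1,6) (2,1) (2,2) (2,4) (2,5) (2,6) (3,1) (3,2) (3,3) (4,2) (4,3)] -> total=27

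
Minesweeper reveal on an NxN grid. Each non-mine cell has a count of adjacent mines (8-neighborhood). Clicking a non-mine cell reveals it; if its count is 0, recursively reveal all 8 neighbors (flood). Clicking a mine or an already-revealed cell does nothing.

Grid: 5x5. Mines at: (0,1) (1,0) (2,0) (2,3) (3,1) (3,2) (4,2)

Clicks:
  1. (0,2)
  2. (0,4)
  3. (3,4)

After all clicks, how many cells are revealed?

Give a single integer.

Click 1 (0,2) count=1: revealed 1 new [(0,2)] -> total=1
Click 2 (0,4) count=0: revealed 5 new [(0,3) (0,4) (1,2) (1,3) (1,4)] -> total=6
Click 3 (3,4) count=1: revealed 1 new [(3,4)] -> total=7

Answer: 7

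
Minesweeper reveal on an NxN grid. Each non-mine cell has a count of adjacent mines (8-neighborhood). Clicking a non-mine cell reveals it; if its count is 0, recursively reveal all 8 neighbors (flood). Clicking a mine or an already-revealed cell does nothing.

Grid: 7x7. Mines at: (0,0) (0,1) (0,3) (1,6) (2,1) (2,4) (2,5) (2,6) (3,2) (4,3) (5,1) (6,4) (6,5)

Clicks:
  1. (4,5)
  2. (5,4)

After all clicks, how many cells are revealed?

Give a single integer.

Click 1 (4,5) count=0: revealed 9 new [(3,4) (3,5) (3,6) (4,4) (4,5) (4,6) (5,4) (5,5) (5,6)] -> total=9
Click 2 (5,4) count=3: revealed 0 new [(none)] -> total=9

Answer: 9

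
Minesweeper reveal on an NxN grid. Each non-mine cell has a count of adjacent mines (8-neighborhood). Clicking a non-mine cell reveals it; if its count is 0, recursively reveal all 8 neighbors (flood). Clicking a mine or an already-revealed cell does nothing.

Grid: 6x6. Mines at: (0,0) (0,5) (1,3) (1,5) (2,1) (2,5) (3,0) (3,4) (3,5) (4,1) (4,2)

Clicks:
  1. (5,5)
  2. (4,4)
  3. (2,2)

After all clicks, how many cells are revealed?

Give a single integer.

Click 1 (5,5) count=0: revealed 6 new [(4,3) (4,4) (4,5) (5,3) (5,4) (5,5)] -> total=6
Click 2 (4,4) count=2: revealed 0 new [(none)] -> total=6
Click 3 (2,2) count=2: revealed 1 new [(2,2)] -> total=7

Answer: 7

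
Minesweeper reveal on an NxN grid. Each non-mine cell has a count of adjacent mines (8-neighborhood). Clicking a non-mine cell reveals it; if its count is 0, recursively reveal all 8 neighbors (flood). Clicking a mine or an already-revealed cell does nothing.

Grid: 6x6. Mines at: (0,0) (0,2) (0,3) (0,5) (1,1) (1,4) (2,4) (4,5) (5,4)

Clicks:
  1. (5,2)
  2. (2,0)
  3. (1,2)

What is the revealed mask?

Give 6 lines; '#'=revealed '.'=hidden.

Click 1 (5,2) count=0: revealed 16 new [(2,0) (2,1) (2,2) (2,3) (3,0) (3,1) (3,2) (3,3) (4,0) (4,1) (4,2) (4,3) (5,0) (5,1) (5,2) (5,3)] -> total=16
Click 2 (2,0) count=1: revealed 0 new [(none)] -> total=16
Click 3 (1,2) count=3: revealed 1 new [(1,2)] -> total=17

Answer: ......
..#...
####..
####..
####..
####..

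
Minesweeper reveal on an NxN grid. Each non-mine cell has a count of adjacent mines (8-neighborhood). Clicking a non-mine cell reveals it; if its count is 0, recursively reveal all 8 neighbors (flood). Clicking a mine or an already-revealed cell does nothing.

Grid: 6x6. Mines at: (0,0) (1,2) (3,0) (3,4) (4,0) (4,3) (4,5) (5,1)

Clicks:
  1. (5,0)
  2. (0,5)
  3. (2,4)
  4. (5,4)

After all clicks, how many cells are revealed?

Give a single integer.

Answer: 11

Derivation:
Click 1 (5,0) count=2: revealed 1 new [(5,0)] -> total=1
Click 2 (0,5) count=0: revealed 9 new [(0,3) (0,4) (0,5) (1,3) (1,4) (1,5) (2,3) (2,4) (2,5)] -> total=10
Click 3 (2,4) count=1: revealed 0 new [(none)] -> total=10
Click 4 (5,4) count=2: revealed 1 new [(5,4)] -> total=11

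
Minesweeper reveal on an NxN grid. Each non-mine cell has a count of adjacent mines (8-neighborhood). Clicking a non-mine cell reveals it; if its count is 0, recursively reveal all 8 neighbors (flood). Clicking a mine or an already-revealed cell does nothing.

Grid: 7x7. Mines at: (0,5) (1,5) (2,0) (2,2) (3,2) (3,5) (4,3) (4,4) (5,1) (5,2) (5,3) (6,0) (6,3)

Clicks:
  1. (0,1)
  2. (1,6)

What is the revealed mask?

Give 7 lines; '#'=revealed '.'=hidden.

Answer: #####..
#####.#
.......
.......
.......
.......
.......

Derivation:
Click 1 (0,1) count=0: revealed 10 new [(0,0) (0,1) (0,2) (0,3) (0,4) (1,0) (1,1) (1,2) (1,3) (1,4)] -> total=10
Click 2 (1,6) count=2: revealed 1 new [(1,6)] -> total=11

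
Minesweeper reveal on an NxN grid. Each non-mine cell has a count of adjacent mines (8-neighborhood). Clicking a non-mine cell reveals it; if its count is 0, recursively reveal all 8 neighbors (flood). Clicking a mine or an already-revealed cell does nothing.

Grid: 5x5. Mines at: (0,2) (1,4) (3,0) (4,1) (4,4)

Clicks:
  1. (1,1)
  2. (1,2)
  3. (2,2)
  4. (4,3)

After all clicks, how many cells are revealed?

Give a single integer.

Answer: 10

Derivation:
Click 1 (1,1) count=1: revealed 1 new [(1,1)] -> total=1
Click 2 (1,2) count=1: revealed 1 new [(1,2)] -> total=2
Click 3 (2,2) count=0: revealed 7 new [(1,3) (2,1) (2,2) (2,3) (3,1) (3,2) (3,3)] -> total=9
Click 4 (4,3) count=1: revealed 1 new [(4,3)] -> total=10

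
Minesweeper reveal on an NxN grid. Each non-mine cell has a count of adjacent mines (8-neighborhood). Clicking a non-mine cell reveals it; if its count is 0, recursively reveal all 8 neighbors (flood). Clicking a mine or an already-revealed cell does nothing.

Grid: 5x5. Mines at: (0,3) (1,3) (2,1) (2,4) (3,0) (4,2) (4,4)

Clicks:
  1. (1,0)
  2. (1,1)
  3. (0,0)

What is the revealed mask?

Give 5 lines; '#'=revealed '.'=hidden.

Answer: ###..
###..
.....
.....
.....

Derivation:
Click 1 (1,0) count=1: revealed 1 new [(1,0)] -> total=1
Click 2 (1,1) count=1: revealed 1 new [(1,1)] -> total=2
Click 3 (0,0) count=0: revealed 4 new [(0,0) (0,1) (0,2) (1,2)] -> total=6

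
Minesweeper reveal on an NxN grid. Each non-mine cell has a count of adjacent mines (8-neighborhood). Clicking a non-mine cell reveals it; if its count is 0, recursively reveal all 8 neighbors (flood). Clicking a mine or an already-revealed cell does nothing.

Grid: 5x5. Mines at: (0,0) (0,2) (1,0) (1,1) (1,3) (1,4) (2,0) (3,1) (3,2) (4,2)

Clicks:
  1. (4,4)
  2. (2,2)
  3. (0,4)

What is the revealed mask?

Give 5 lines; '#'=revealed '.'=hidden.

Answer: ....#
.....
..###
...##
...##

Derivation:
Click 1 (4,4) count=0: revealed 6 new [(2,3) (2,4) (3,3) (3,4) (4,3) (4,4)] -> total=6
Click 2 (2,2) count=4: revealed 1 new [(2,2)] -> total=7
Click 3 (0,4) count=2: revealed 1 new [(0,4)] -> total=8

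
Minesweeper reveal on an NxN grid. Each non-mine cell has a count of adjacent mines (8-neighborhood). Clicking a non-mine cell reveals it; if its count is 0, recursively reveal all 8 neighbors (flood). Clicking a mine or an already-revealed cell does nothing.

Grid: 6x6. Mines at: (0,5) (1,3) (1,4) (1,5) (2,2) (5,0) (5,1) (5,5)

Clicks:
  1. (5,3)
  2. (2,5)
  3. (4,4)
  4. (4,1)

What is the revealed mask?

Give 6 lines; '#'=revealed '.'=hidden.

Click 1 (5,3) count=0: revealed 14 new [(2,3) (2,4) (2,5) (3,2) (3,3) (3,4) (3,5) (4,2) (4,3) (4,4) (4,5) (5,2) (5,3) (5,4)] -> total=14
Click 2 (2,5) count=2: revealed 0 new [(none)] -> total=14
Click 3 (4,4) count=1: revealed 0 new [(none)] -> total=14
Click 4 (4,1) count=2: revealed 1 new [(4,1)] -> total=15

Answer: ......
......
...###
..####
.#####
..###.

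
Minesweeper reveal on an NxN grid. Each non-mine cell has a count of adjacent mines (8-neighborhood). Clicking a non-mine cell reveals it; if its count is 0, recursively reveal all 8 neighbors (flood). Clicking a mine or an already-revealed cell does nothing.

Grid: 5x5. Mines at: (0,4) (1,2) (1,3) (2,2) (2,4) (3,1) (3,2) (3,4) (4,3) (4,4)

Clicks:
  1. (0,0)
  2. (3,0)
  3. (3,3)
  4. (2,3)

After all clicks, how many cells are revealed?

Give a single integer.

Click 1 (0,0) count=0: revealed 6 new [(0,0) (0,1) (1,0) (1,1) (2,0) (2,1)] -> total=6
Click 2 (3,0) count=1: revealed 1 new [(3,0)] -> total=7
Click 3 (3,3) count=6: revealed 1 new [(3,3)] -> total=8
Click 4 (2,3) count=6: revealed 1 new [(2,3)] -> total=9

Answer: 9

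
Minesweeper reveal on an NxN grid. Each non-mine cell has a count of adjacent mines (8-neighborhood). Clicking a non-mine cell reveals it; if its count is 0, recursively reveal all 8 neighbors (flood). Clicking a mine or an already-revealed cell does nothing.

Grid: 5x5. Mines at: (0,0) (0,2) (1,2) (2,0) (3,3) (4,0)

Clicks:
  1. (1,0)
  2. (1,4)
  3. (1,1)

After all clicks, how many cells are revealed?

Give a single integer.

Answer: 8

Derivation:
Click 1 (1,0) count=2: revealed 1 new [(1,0)] -> total=1
Click 2 (1,4) count=0: revealed 6 new [(0,3) (0,4) (1,3) (1,4) (2,3) (2,4)] -> total=7
Click 3 (1,1) count=4: revealed 1 new [(1,1)] -> total=8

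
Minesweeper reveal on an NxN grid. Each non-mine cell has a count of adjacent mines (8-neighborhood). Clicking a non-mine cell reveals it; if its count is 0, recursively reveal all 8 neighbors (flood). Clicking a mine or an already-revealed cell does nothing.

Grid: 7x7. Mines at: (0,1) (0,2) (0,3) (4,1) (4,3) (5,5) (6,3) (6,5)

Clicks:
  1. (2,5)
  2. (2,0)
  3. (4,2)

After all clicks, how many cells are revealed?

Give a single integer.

Answer: 28

Derivation:
Click 1 (2,5) count=0: revealed 27 new [(0,4) (0,5) (0,6) (1,0) (1,1) (1,2) (1,3) (1,4) (1,5) (1,6) (2,0) (2,1) (2,2) (2,3) (2,4) (2,5) (2,6) (3,0) (3,1) (3,2) (3,3) (3,4) (3,5) (3,6) (4,4) (4,5) (4,6)] -> total=27
Click 2 (2,0) count=0: revealed 0 new [(none)] -> total=27
Click 3 (4,2) count=2: revealed 1 new [(4,2)] -> total=28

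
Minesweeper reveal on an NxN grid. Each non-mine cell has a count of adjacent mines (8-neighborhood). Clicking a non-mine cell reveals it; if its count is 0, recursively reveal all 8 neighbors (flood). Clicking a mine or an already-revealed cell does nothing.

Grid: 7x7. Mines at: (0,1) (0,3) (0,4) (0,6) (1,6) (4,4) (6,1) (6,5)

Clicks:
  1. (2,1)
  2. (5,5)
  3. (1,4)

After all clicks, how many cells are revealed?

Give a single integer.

Click 1 (2,1) count=0: revealed 26 new [(1,0) (1,1) (1,2) (1,3) (1,4) (1,5) (2,0) (2,1) (2,2) (2,3) (2,4) (2,5) (3,0) (3,1) (3,2) (3,3) (3,4) (3,5) (4,0) (4,1) (4,2) (4,3) (5,0) (5,1) (5,2) (5,3)] -> total=26
Click 2 (5,5) count=2: revealed 1 new [(5,5)] -> total=27
Click 3 (1,4) count=2: revealed 0 new [(none)] -> total=27

Answer: 27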